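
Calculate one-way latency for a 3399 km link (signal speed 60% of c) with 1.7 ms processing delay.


Speed = 0.6 * 3e5 km/s = 180000 km/s
Propagation delay = 3399 / 180000 = 0.0189 s = 18.8833 ms
Processing delay = 1.7 ms
Total one-way latency = 20.5833 ms


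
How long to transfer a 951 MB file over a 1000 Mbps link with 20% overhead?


Effective throughput = 1000 * (1 - 20/100) = 800 Mbps
File size in Mb = 951 * 8 = 7608 Mb
Time = 7608 / 800
Time = 9.51 seconds


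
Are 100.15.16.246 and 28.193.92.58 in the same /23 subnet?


Mask: 255.255.254.0
100.15.16.246 AND mask = 100.15.16.0
28.193.92.58 AND mask = 28.193.92.0
No, different subnets (100.15.16.0 vs 28.193.92.0)


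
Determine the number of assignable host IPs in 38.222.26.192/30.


Host bits = 32 - 30 = 2
Total addresses = 2^2 = 4
Usable = total - 2 (network and broadcast)
Usable hosts: 2


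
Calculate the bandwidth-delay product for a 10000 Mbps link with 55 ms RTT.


BDP = bandwidth * RTT
= 10000 Mbps * 55 ms
= 10000 * 1e6 * 55 / 1000 bits
= 550000000 bits
= 68750000 bytes
= 67138.6719 KB
BDP = 550000000 bits (68750000 bytes)


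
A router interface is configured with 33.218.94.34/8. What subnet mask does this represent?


/8 means 8 network bits, 24 host bits
Binary: 11111111000000000000000000000000
Mask: 255.0.0.0


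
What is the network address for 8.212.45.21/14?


IP:   00001000.11010100.00101101.00010101
Mask: 11111111.11111100.00000000.00000000
AND operation:
Net:  00001000.11010100.00000000.00000000
Network: 8.212.0.0/14


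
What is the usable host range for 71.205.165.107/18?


Network: 71.205.128.0
Broadcast: 71.205.191.255
First usable = network + 1
Last usable = broadcast - 1
Range: 71.205.128.1 to 71.205.191.254


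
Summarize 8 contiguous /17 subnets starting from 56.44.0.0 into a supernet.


Original prefix: /17
Number of subnets: 8 = 2^3
New prefix = 17 - 3 = 14
Supernet: 56.44.0.0/14


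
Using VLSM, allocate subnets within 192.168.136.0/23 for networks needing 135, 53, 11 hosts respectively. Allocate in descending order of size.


135 hosts -> /24 (254 usable): 192.168.136.0/24
53 hosts -> /26 (62 usable): 192.168.137.0/26
11 hosts -> /28 (14 usable): 192.168.137.64/28
Allocation: 192.168.136.0/24 (135 hosts, 254 usable); 192.168.137.0/26 (53 hosts, 62 usable); 192.168.137.64/28 (11 hosts, 14 usable)


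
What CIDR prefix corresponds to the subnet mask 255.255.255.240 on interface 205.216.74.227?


Binary: 11111111.11111111.11111111.11110000
Count leading 1s
Prefix: /28


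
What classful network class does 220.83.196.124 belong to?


First octet: 220
Binary: 11011100
110xxxxx -> Class C (192-223)
Class C, default mask 255.255.255.0 (/24)


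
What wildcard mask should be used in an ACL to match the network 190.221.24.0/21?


Subnet mask: 255.255.248.0
Wildcard = 255.255.255.255 - subnet mask
255 - 255 = 0
255 - 255 = 0
255 - 248 = 7
255 - 0 = 255
Wildcard: 0.0.7.255


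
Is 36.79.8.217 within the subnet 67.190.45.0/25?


Subnet network: 67.190.45.0
Test IP AND mask: 36.79.8.128
No, 36.79.8.217 is not in 67.190.45.0/25


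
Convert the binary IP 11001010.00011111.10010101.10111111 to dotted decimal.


11001010 = 202
00011111 = 31
10010101 = 149
10111111 = 191
IP: 202.31.149.191


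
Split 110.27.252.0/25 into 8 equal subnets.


New prefix = 25 + 3 = 28
Each subnet has 16 addresses
  110.27.252.0/28
  110.27.252.16/28
  110.27.252.32/28
  110.27.252.48/28
  110.27.252.64/28
  110.27.252.80/28
  110.27.252.96/28
  110.27.252.112/28
Subnets: 110.27.252.0/28, 110.27.252.16/28, 110.27.252.32/28, 110.27.252.48/28, 110.27.252.64/28, 110.27.252.80/28, 110.27.252.96/28, 110.27.252.112/28


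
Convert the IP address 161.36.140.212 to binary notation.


161 = 10100001
36 = 00100100
140 = 10001100
212 = 11010100
Binary: 10100001.00100100.10001100.11010100


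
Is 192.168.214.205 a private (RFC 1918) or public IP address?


RFC 1918 private ranges:
  10.0.0.0/8 (10.0.0.0 - 10.255.255.255)
  172.16.0.0/12 (172.16.0.0 - 172.31.255.255)
  192.168.0.0/16 (192.168.0.0 - 192.168.255.255)
Private (in 192.168.0.0/16)


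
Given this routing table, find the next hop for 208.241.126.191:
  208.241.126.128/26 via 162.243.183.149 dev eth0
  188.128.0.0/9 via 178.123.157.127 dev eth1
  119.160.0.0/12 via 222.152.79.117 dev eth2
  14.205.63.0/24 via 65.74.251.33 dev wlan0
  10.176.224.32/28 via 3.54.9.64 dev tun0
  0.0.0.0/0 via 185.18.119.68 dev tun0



Longest prefix match for 208.241.126.191:
  /26 208.241.126.128: MATCH
  /9 188.128.0.0: no
  /12 119.160.0.0: no
  /24 14.205.63.0: no
  /28 10.176.224.32: no
  /0 0.0.0.0: MATCH
Selected: next-hop 162.243.183.149 via eth0 (matched /26)


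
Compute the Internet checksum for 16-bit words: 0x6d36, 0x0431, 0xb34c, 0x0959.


Sum all words (with carry folding):
+ 0x6d36 = 0x6d36
+ 0x0431 = 0x7167
+ 0xb34c = 0x24b4
+ 0x0959 = 0x2e0d
One's complement: ~0x2e0d
Checksum = 0xd1f2


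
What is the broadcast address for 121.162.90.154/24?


Network: 121.162.90.0/24
Host bits = 8
Set all host bits to 1:
Broadcast: 121.162.90.255


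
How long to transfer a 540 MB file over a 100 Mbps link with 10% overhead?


Effective throughput = 100 * (1 - 10/100) = 90 Mbps
File size in Mb = 540 * 8 = 4320 Mb
Time = 4320 / 90
Time = 48 seconds


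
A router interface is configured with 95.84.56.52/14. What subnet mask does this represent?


/14 means 14 network bits, 18 host bits
Binary: 11111111111111000000000000000000
Mask: 255.252.0.0


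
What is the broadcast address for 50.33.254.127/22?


Network: 50.33.252.0/22
Host bits = 10
Set all host bits to 1:
Broadcast: 50.33.255.255


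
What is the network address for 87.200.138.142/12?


IP:   01010111.11001000.10001010.10001110
Mask: 11111111.11110000.00000000.00000000
AND operation:
Net:  01010111.11000000.00000000.00000000
Network: 87.192.0.0/12


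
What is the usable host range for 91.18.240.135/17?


Network: 91.18.128.0
Broadcast: 91.18.255.255
First usable = network + 1
Last usable = broadcast - 1
Range: 91.18.128.1 to 91.18.255.254


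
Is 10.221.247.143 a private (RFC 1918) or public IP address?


RFC 1918 private ranges:
  10.0.0.0/8 (10.0.0.0 - 10.255.255.255)
  172.16.0.0/12 (172.16.0.0 - 172.31.255.255)
  192.168.0.0/16 (192.168.0.0 - 192.168.255.255)
Private (in 10.0.0.0/8)


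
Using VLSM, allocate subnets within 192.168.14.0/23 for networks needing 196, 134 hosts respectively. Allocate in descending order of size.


196 hosts -> /24 (254 usable): 192.168.14.0/24
134 hosts -> /24 (254 usable): 192.168.15.0/24
Allocation: 192.168.14.0/24 (196 hosts, 254 usable); 192.168.15.0/24 (134 hosts, 254 usable)


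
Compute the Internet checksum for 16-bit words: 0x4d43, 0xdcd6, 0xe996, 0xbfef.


Sum all words (with carry folding):
+ 0x4d43 = 0x4d43
+ 0xdcd6 = 0x2a1a
+ 0xe996 = 0x13b1
+ 0xbfef = 0xd3a0
One's complement: ~0xd3a0
Checksum = 0x2c5f


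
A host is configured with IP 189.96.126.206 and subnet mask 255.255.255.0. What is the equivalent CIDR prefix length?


Binary: 11111111.11111111.11111111.00000000
Count leading 1s
Prefix: /24


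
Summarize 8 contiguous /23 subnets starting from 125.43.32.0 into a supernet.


Original prefix: /23
Number of subnets: 8 = 2^3
New prefix = 23 - 3 = 20
Supernet: 125.43.32.0/20


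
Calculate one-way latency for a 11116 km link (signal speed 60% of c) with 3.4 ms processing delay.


Speed = 0.6 * 3e5 km/s = 180000 km/s
Propagation delay = 11116 / 180000 = 0.0618 s = 61.7556 ms
Processing delay = 3.4 ms
Total one-way latency = 65.1556 ms


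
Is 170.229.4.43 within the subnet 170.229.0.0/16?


Subnet network: 170.229.0.0
Test IP AND mask: 170.229.0.0
Yes, 170.229.4.43 is in 170.229.0.0/16


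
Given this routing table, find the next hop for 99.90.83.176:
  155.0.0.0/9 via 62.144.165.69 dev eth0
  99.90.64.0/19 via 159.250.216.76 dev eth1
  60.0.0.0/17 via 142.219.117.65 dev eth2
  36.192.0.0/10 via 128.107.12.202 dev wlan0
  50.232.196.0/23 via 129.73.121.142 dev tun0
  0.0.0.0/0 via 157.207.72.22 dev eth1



Longest prefix match for 99.90.83.176:
  /9 155.0.0.0: no
  /19 99.90.64.0: MATCH
  /17 60.0.0.0: no
  /10 36.192.0.0: no
  /23 50.232.196.0: no
  /0 0.0.0.0: MATCH
Selected: next-hop 159.250.216.76 via eth1 (matched /19)


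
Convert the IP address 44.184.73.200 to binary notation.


44 = 00101100
184 = 10111000
73 = 01001001
200 = 11001000
Binary: 00101100.10111000.01001001.11001000


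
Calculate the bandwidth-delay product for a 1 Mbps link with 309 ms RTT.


BDP = bandwidth * RTT
= 1 Mbps * 309 ms
= 1 * 1e6 * 309 / 1000 bits
= 309000 bits
= 38625 bytes
= 37.7197 KB
BDP = 309000 bits (38625 bytes)


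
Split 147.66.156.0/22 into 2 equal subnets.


New prefix = 22 + 1 = 23
Each subnet has 512 addresses
  147.66.156.0/23
  147.66.158.0/23
Subnets: 147.66.156.0/23, 147.66.158.0/23


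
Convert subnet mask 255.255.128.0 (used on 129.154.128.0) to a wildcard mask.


Subnet mask: 255.255.128.0
Wildcard = 255.255.255.255 - subnet mask
255 - 255 = 0
255 - 255 = 0
255 - 128 = 127
255 - 0 = 255
Wildcard: 0.0.127.255


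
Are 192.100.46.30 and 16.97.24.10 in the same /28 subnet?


Mask: 255.255.255.240
192.100.46.30 AND mask = 192.100.46.16
16.97.24.10 AND mask = 16.97.24.0
No, different subnets (192.100.46.16 vs 16.97.24.0)


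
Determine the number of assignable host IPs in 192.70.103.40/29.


Host bits = 32 - 29 = 3
Total addresses = 2^3 = 8
Usable = total - 2 (network and broadcast)
Usable hosts: 6


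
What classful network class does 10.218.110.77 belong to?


First octet: 10
Binary: 00001010
0xxxxxxx -> Class A (1-126)
Class A, default mask 255.0.0.0 (/8)


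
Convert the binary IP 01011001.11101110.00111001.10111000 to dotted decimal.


01011001 = 89
11101110 = 238
00111001 = 57
10111000 = 184
IP: 89.238.57.184


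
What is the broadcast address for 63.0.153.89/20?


Network: 63.0.144.0/20
Host bits = 12
Set all host bits to 1:
Broadcast: 63.0.159.255


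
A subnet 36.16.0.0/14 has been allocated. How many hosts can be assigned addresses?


Host bits = 32 - 14 = 18
Total addresses = 2^18 = 262144
Usable = total - 2 (network and broadcast)
Usable hosts: 262142


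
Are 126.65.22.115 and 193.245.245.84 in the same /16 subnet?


Mask: 255.255.0.0
126.65.22.115 AND mask = 126.65.0.0
193.245.245.84 AND mask = 193.245.0.0
No, different subnets (126.65.0.0 vs 193.245.0.0)


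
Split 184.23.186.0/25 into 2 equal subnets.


New prefix = 25 + 1 = 26
Each subnet has 64 addresses
  184.23.186.0/26
  184.23.186.64/26
Subnets: 184.23.186.0/26, 184.23.186.64/26


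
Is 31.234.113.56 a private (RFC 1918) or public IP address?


RFC 1918 private ranges:
  10.0.0.0/8 (10.0.0.0 - 10.255.255.255)
  172.16.0.0/12 (172.16.0.0 - 172.31.255.255)
  192.168.0.0/16 (192.168.0.0 - 192.168.255.255)
Public (not in any RFC 1918 range)


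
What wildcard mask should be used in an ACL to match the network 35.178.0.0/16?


Subnet mask: 255.255.0.0
Wildcard = 255.255.255.255 - subnet mask
255 - 255 = 0
255 - 255 = 0
255 - 0 = 255
255 - 0 = 255
Wildcard: 0.0.255.255


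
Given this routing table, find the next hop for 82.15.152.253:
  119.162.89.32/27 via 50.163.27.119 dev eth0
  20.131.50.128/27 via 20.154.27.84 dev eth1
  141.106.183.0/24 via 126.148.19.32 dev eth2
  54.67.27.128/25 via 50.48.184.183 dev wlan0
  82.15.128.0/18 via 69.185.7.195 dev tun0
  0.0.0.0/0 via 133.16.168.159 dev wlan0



Longest prefix match for 82.15.152.253:
  /27 119.162.89.32: no
  /27 20.131.50.128: no
  /24 141.106.183.0: no
  /25 54.67.27.128: no
  /18 82.15.128.0: MATCH
  /0 0.0.0.0: MATCH
Selected: next-hop 69.185.7.195 via tun0 (matched /18)


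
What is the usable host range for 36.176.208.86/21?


Network: 36.176.208.0
Broadcast: 36.176.215.255
First usable = network + 1
Last usable = broadcast - 1
Range: 36.176.208.1 to 36.176.215.254


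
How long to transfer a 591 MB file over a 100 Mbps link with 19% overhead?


Effective throughput = 100 * (1 - 19/100) = 81 Mbps
File size in Mb = 591 * 8 = 4728 Mb
Time = 4728 / 81
Time = 58.3704 seconds


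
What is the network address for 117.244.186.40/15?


IP:   01110101.11110100.10111010.00101000
Mask: 11111111.11111110.00000000.00000000
AND operation:
Net:  01110101.11110100.00000000.00000000
Network: 117.244.0.0/15


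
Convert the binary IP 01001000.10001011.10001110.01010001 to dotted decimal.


01001000 = 72
10001011 = 139
10001110 = 142
01010001 = 81
IP: 72.139.142.81


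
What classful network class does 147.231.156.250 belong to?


First octet: 147
Binary: 10010011
10xxxxxx -> Class B (128-191)
Class B, default mask 255.255.0.0 (/16)


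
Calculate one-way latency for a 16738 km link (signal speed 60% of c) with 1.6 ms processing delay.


Speed = 0.6 * 3e5 km/s = 180000 km/s
Propagation delay = 16738 / 180000 = 0.093 s = 92.9889 ms
Processing delay = 1.6 ms
Total one-way latency = 94.5889 ms


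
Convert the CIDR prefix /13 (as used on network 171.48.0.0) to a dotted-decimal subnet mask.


/13 means 13 network bits, 19 host bits
Binary: 11111111111110000000000000000000
Mask: 255.248.0.0


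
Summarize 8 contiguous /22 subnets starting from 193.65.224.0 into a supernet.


Original prefix: /22
Number of subnets: 8 = 2^3
New prefix = 22 - 3 = 19
Supernet: 193.65.224.0/19


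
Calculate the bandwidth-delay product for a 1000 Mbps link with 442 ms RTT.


BDP = bandwidth * RTT
= 1000 Mbps * 442 ms
= 1000 * 1e6 * 442 / 1000 bits
= 442000000 bits
= 55250000 bytes
= 53955.0781 KB
BDP = 442000000 bits (55250000 bytes)


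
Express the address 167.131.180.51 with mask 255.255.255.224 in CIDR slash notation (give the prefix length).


Binary: 11111111.11111111.11111111.11100000
Count leading 1s
Prefix: /27


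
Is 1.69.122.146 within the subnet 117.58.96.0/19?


Subnet network: 117.58.96.0
Test IP AND mask: 1.69.96.0
No, 1.69.122.146 is not in 117.58.96.0/19


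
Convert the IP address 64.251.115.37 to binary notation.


64 = 01000000
251 = 11111011
115 = 01110011
37 = 00100101
Binary: 01000000.11111011.01110011.00100101


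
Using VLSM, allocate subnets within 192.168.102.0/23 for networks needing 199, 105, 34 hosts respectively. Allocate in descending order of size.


199 hosts -> /24 (254 usable): 192.168.102.0/24
105 hosts -> /25 (126 usable): 192.168.103.0/25
34 hosts -> /26 (62 usable): 192.168.103.128/26
Allocation: 192.168.102.0/24 (199 hosts, 254 usable); 192.168.103.0/25 (105 hosts, 126 usable); 192.168.103.128/26 (34 hosts, 62 usable)


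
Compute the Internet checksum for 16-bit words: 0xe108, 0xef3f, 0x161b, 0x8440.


Sum all words (with carry folding):
+ 0xe108 = 0xe108
+ 0xef3f = 0xd048
+ 0x161b = 0xe663
+ 0x8440 = 0x6aa4
One's complement: ~0x6aa4
Checksum = 0x955b


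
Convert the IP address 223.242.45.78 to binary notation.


223 = 11011111
242 = 11110010
45 = 00101101
78 = 01001110
Binary: 11011111.11110010.00101101.01001110


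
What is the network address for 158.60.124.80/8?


IP:   10011110.00111100.01111100.01010000
Mask: 11111111.00000000.00000000.00000000
AND operation:
Net:  10011110.00000000.00000000.00000000
Network: 158.0.0.0/8


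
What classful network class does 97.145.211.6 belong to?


First octet: 97
Binary: 01100001
0xxxxxxx -> Class A (1-126)
Class A, default mask 255.0.0.0 (/8)


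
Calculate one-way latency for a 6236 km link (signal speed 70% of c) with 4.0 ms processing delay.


Speed = 0.7 * 3e5 km/s = 210000 km/s
Propagation delay = 6236 / 210000 = 0.0297 s = 29.6952 ms
Processing delay = 4.0 ms
Total one-way latency = 33.6952 ms


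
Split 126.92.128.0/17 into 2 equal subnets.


New prefix = 17 + 1 = 18
Each subnet has 16384 addresses
  126.92.128.0/18
  126.92.192.0/18
Subnets: 126.92.128.0/18, 126.92.192.0/18


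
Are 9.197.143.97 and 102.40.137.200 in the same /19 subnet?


Mask: 255.255.224.0
9.197.143.97 AND mask = 9.197.128.0
102.40.137.200 AND mask = 102.40.128.0
No, different subnets (9.197.128.0 vs 102.40.128.0)


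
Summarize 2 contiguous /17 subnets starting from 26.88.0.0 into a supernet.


Original prefix: /17
Number of subnets: 2 = 2^1
New prefix = 17 - 1 = 16
Supernet: 26.88.0.0/16


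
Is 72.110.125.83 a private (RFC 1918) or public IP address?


RFC 1918 private ranges:
  10.0.0.0/8 (10.0.0.0 - 10.255.255.255)
  172.16.0.0/12 (172.16.0.0 - 172.31.255.255)
  192.168.0.0/16 (192.168.0.0 - 192.168.255.255)
Public (not in any RFC 1918 range)


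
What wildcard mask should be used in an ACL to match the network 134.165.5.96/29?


Subnet mask: 255.255.255.248
Wildcard = 255.255.255.255 - subnet mask
255 - 255 = 0
255 - 255 = 0
255 - 255 = 0
255 - 248 = 7
Wildcard: 0.0.0.7


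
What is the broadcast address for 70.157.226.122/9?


Network: 70.128.0.0/9
Host bits = 23
Set all host bits to 1:
Broadcast: 70.255.255.255


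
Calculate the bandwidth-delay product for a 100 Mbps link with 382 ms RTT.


BDP = bandwidth * RTT
= 100 Mbps * 382 ms
= 100 * 1e6 * 382 / 1000 bits
= 38200000 bits
= 4775000 bytes
= 4663.0859 KB
BDP = 38200000 bits (4775000 bytes)


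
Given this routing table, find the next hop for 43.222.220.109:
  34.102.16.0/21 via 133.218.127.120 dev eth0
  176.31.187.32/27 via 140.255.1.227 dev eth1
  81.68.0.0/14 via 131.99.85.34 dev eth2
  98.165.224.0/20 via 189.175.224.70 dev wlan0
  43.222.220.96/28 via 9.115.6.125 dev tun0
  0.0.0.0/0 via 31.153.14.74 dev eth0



Longest prefix match for 43.222.220.109:
  /21 34.102.16.0: no
  /27 176.31.187.32: no
  /14 81.68.0.0: no
  /20 98.165.224.0: no
  /28 43.222.220.96: MATCH
  /0 0.0.0.0: MATCH
Selected: next-hop 9.115.6.125 via tun0 (matched /28)


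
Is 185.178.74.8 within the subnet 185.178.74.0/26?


Subnet network: 185.178.74.0
Test IP AND mask: 185.178.74.0
Yes, 185.178.74.8 is in 185.178.74.0/26


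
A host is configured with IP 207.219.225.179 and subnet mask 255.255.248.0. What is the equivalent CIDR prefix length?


Binary: 11111111.11111111.11111000.00000000
Count leading 1s
Prefix: /21


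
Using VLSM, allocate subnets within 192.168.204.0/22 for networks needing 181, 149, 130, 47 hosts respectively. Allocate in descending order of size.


181 hosts -> /24 (254 usable): 192.168.204.0/24
149 hosts -> /24 (254 usable): 192.168.205.0/24
130 hosts -> /24 (254 usable): 192.168.206.0/24
47 hosts -> /26 (62 usable): 192.168.207.0/26
Allocation: 192.168.204.0/24 (181 hosts, 254 usable); 192.168.205.0/24 (149 hosts, 254 usable); 192.168.206.0/24 (130 hosts, 254 usable); 192.168.207.0/26 (47 hosts, 62 usable)


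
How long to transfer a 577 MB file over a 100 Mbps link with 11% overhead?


Effective throughput = 100 * (1 - 11/100) = 89 Mbps
File size in Mb = 577 * 8 = 4616 Mb
Time = 4616 / 89
Time = 51.8652 seconds


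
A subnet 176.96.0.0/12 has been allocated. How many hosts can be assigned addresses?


Host bits = 32 - 12 = 20
Total addresses = 2^20 = 1048576
Usable = total - 2 (network and broadcast)
Usable hosts: 1048574


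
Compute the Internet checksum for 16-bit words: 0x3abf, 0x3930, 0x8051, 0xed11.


Sum all words (with carry folding):
+ 0x3abf = 0x3abf
+ 0x3930 = 0x73ef
+ 0x8051 = 0xf440
+ 0xed11 = 0xe152
One's complement: ~0xe152
Checksum = 0x1ead


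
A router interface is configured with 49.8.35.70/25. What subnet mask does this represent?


/25 means 25 network bits, 7 host bits
Binary: 11111111111111111111111110000000
Mask: 255.255.255.128


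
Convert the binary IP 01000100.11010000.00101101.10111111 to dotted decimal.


01000100 = 68
11010000 = 208
00101101 = 45
10111111 = 191
IP: 68.208.45.191


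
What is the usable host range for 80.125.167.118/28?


Network: 80.125.167.112
Broadcast: 80.125.167.127
First usable = network + 1
Last usable = broadcast - 1
Range: 80.125.167.113 to 80.125.167.126


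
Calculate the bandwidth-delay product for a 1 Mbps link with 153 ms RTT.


BDP = bandwidth * RTT
= 1 Mbps * 153 ms
= 1 * 1e6 * 153 / 1000 bits
= 153000 bits
= 19125 bytes
= 18.6768 KB
BDP = 153000 bits (19125 bytes)


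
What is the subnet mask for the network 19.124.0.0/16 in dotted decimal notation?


/16 means 16 network bits, 16 host bits
Binary: 11111111111111110000000000000000
Mask: 255.255.0.0


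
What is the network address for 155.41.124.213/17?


IP:   10011011.00101001.01111100.11010101
Mask: 11111111.11111111.10000000.00000000
AND operation:
Net:  10011011.00101001.00000000.00000000
Network: 155.41.0.0/17


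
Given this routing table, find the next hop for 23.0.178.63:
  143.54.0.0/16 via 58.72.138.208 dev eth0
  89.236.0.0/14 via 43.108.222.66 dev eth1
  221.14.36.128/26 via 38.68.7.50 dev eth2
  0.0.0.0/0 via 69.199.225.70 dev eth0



Longest prefix match for 23.0.178.63:
  /16 143.54.0.0: no
  /14 89.236.0.0: no
  /26 221.14.36.128: no
  /0 0.0.0.0: MATCH
Selected: next-hop 69.199.225.70 via eth0 (matched /0)


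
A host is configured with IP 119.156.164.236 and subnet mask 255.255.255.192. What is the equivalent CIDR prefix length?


Binary: 11111111.11111111.11111111.11000000
Count leading 1s
Prefix: /26


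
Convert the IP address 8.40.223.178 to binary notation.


8 = 00001000
40 = 00101000
223 = 11011111
178 = 10110010
Binary: 00001000.00101000.11011111.10110010


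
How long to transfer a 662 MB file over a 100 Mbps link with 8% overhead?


Effective throughput = 100 * (1 - 8/100) = 92 Mbps
File size in Mb = 662 * 8 = 5296 Mb
Time = 5296 / 92
Time = 57.5652 seconds


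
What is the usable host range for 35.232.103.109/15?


Network: 35.232.0.0
Broadcast: 35.233.255.255
First usable = network + 1
Last usable = broadcast - 1
Range: 35.232.0.1 to 35.233.255.254


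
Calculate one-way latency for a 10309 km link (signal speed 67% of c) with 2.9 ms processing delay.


Speed = 0.67 * 3e5 km/s = 201000 km/s
Propagation delay = 10309 / 201000 = 0.0513 s = 51.2886 ms
Processing delay = 2.9 ms
Total one-way latency = 54.1886 ms


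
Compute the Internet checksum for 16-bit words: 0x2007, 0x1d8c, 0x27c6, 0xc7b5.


Sum all words (with carry folding):
+ 0x2007 = 0x2007
+ 0x1d8c = 0x3d93
+ 0x27c6 = 0x6559
+ 0xc7b5 = 0x2d0f
One's complement: ~0x2d0f
Checksum = 0xd2f0


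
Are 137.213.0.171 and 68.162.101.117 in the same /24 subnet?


Mask: 255.255.255.0
137.213.0.171 AND mask = 137.213.0.0
68.162.101.117 AND mask = 68.162.101.0
No, different subnets (137.213.0.0 vs 68.162.101.0)


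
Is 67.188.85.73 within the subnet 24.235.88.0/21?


Subnet network: 24.235.88.0
Test IP AND mask: 67.188.80.0
No, 67.188.85.73 is not in 24.235.88.0/21


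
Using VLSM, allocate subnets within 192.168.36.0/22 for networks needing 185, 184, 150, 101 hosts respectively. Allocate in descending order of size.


185 hosts -> /24 (254 usable): 192.168.36.0/24
184 hosts -> /24 (254 usable): 192.168.37.0/24
150 hosts -> /24 (254 usable): 192.168.38.0/24
101 hosts -> /25 (126 usable): 192.168.39.0/25
Allocation: 192.168.36.0/24 (185 hosts, 254 usable); 192.168.37.0/24 (184 hosts, 254 usable); 192.168.38.0/24 (150 hosts, 254 usable); 192.168.39.0/25 (101 hosts, 126 usable)


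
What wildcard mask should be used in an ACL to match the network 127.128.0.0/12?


Subnet mask: 255.240.0.0
Wildcard = 255.255.255.255 - subnet mask
255 - 255 = 0
255 - 240 = 15
255 - 0 = 255
255 - 0 = 255
Wildcard: 0.15.255.255


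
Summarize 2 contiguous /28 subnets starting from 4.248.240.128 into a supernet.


Original prefix: /28
Number of subnets: 2 = 2^1
New prefix = 28 - 1 = 27
Supernet: 4.248.240.128/27


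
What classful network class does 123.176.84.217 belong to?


First octet: 123
Binary: 01111011
0xxxxxxx -> Class A (1-126)
Class A, default mask 255.0.0.0 (/8)


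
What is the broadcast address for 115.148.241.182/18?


Network: 115.148.192.0/18
Host bits = 14
Set all host bits to 1:
Broadcast: 115.148.255.255


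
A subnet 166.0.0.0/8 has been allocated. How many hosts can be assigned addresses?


Host bits = 32 - 8 = 24
Total addresses = 2^24 = 16777216
Usable = total - 2 (network and broadcast)
Usable hosts: 16777214


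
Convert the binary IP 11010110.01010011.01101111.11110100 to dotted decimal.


11010110 = 214
01010011 = 83
01101111 = 111
11110100 = 244
IP: 214.83.111.244


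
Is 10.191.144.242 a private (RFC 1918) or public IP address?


RFC 1918 private ranges:
  10.0.0.0/8 (10.0.0.0 - 10.255.255.255)
  172.16.0.0/12 (172.16.0.0 - 172.31.255.255)
  192.168.0.0/16 (192.168.0.0 - 192.168.255.255)
Private (in 10.0.0.0/8)


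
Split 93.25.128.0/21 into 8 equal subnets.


New prefix = 21 + 3 = 24
Each subnet has 256 addresses
  93.25.128.0/24
  93.25.129.0/24
  93.25.130.0/24
  93.25.131.0/24
  93.25.132.0/24
  93.25.133.0/24
  93.25.134.0/24
  93.25.135.0/24
Subnets: 93.25.128.0/24, 93.25.129.0/24, 93.25.130.0/24, 93.25.131.0/24, 93.25.132.0/24, 93.25.133.0/24, 93.25.134.0/24, 93.25.135.0/24


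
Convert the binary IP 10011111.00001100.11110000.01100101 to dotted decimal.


10011111 = 159
00001100 = 12
11110000 = 240
01100101 = 101
IP: 159.12.240.101


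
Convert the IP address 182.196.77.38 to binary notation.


182 = 10110110
196 = 11000100
77 = 01001101
38 = 00100110
Binary: 10110110.11000100.01001101.00100110


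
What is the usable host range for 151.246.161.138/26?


Network: 151.246.161.128
Broadcast: 151.246.161.191
First usable = network + 1
Last usable = broadcast - 1
Range: 151.246.161.129 to 151.246.161.190


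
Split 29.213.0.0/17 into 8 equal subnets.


New prefix = 17 + 3 = 20
Each subnet has 4096 addresses
  29.213.0.0/20
  29.213.16.0/20
  29.213.32.0/20
  29.213.48.0/20
  29.213.64.0/20
  29.213.80.0/20
  29.213.96.0/20
  29.213.112.0/20
Subnets: 29.213.0.0/20, 29.213.16.0/20, 29.213.32.0/20, 29.213.48.0/20, 29.213.64.0/20, 29.213.80.0/20, 29.213.96.0/20, 29.213.112.0/20


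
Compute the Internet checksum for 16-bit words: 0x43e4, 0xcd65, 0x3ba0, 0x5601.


Sum all words (with carry folding):
+ 0x43e4 = 0x43e4
+ 0xcd65 = 0x114a
+ 0x3ba0 = 0x4cea
+ 0x5601 = 0xa2eb
One's complement: ~0xa2eb
Checksum = 0x5d14


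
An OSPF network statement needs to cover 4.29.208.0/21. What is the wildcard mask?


Subnet mask: 255.255.248.0
Wildcard = 255.255.255.255 - subnet mask
255 - 255 = 0
255 - 255 = 0
255 - 248 = 7
255 - 0 = 255
Wildcard: 0.0.7.255


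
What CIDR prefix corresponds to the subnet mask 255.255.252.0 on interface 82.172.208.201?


Binary: 11111111.11111111.11111100.00000000
Count leading 1s
Prefix: /22


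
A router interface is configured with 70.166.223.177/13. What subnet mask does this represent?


/13 means 13 network bits, 19 host bits
Binary: 11111111111110000000000000000000
Mask: 255.248.0.0


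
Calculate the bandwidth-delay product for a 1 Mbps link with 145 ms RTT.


BDP = bandwidth * RTT
= 1 Mbps * 145 ms
= 1 * 1e6 * 145 / 1000 bits
= 145000 bits
= 18125 bytes
= 17.7002 KB
BDP = 145000 bits (18125 bytes)


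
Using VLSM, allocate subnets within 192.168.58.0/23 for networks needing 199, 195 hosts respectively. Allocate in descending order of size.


199 hosts -> /24 (254 usable): 192.168.58.0/24
195 hosts -> /24 (254 usable): 192.168.59.0/24
Allocation: 192.168.58.0/24 (199 hosts, 254 usable); 192.168.59.0/24 (195 hosts, 254 usable)


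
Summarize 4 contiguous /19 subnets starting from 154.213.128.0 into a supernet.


Original prefix: /19
Number of subnets: 4 = 2^2
New prefix = 19 - 2 = 17
Supernet: 154.213.128.0/17


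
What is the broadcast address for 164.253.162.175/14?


Network: 164.252.0.0/14
Host bits = 18
Set all host bits to 1:
Broadcast: 164.255.255.255


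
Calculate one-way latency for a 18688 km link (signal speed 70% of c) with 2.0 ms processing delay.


Speed = 0.7 * 3e5 km/s = 210000 km/s
Propagation delay = 18688 / 210000 = 0.089 s = 88.9905 ms
Processing delay = 2.0 ms
Total one-way latency = 90.9905 ms


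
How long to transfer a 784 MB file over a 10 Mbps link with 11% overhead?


Effective throughput = 10 * (1 - 11/100) = 8.9 Mbps
File size in Mb = 784 * 8 = 6272 Mb
Time = 6272 / 8.9
Time = 704.7191 seconds


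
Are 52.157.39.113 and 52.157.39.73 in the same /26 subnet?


Mask: 255.255.255.192
52.157.39.113 AND mask = 52.157.39.64
52.157.39.73 AND mask = 52.157.39.64
Yes, same subnet (52.157.39.64)


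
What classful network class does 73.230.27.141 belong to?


First octet: 73
Binary: 01001001
0xxxxxxx -> Class A (1-126)
Class A, default mask 255.0.0.0 (/8)


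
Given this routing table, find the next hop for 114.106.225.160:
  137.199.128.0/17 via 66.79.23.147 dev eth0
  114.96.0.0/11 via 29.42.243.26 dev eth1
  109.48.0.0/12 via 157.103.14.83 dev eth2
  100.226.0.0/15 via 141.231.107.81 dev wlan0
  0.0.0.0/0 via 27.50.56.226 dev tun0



Longest prefix match for 114.106.225.160:
  /17 137.199.128.0: no
  /11 114.96.0.0: MATCH
  /12 109.48.0.0: no
  /15 100.226.0.0: no
  /0 0.0.0.0: MATCH
Selected: next-hop 29.42.243.26 via eth1 (matched /11)


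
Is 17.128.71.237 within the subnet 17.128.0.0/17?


Subnet network: 17.128.0.0
Test IP AND mask: 17.128.0.0
Yes, 17.128.71.237 is in 17.128.0.0/17


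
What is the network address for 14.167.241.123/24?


IP:   00001110.10100111.11110001.01111011
Mask: 11111111.11111111.11111111.00000000
AND operation:
Net:  00001110.10100111.11110001.00000000
Network: 14.167.241.0/24


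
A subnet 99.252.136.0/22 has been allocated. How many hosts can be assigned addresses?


Host bits = 32 - 22 = 10
Total addresses = 2^10 = 1024
Usable = total - 2 (network and broadcast)
Usable hosts: 1022


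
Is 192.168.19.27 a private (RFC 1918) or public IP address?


RFC 1918 private ranges:
  10.0.0.0/8 (10.0.0.0 - 10.255.255.255)
  172.16.0.0/12 (172.16.0.0 - 172.31.255.255)
  192.168.0.0/16 (192.168.0.0 - 192.168.255.255)
Private (in 192.168.0.0/16)


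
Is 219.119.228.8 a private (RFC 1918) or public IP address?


RFC 1918 private ranges:
  10.0.0.0/8 (10.0.0.0 - 10.255.255.255)
  172.16.0.0/12 (172.16.0.0 - 172.31.255.255)
  192.168.0.0/16 (192.168.0.0 - 192.168.255.255)
Public (not in any RFC 1918 range)


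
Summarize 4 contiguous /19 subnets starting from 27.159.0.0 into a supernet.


Original prefix: /19
Number of subnets: 4 = 2^2
New prefix = 19 - 2 = 17
Supernet: 27.159.0.0/17


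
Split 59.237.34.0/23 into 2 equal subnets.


New prefix = 23 + 1 = 24
Each subnet has 256 addresses
  59.237.34.0/24
  59.237.35.0/24
Subnets: 59.237.34.0/24, 59.237.35.0/24


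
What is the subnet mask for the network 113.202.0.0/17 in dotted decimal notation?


/17 means 17 network bits, 15 host bits
Binary: 11111111111111111000000000000000
Mask: 255.255.128.0


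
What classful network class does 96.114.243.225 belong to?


First octet: 96
Binary: 01100000
0xxxxxxx -> Class A (1-126)
Class A, default mask 255.0.0.0 (/8)


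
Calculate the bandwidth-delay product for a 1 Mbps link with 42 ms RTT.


BDP = bandwidth * RTT
= 1 Mbps * 42 ms
= 1 * 1e6 * 42 / 1000 bits
= 42000 bits
= 5250 bytes
= 5.127 KB
BDP = 42000 bits (5250 bytes)


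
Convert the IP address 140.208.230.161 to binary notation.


140 = 10001100
208 = 11010000
230 = 11100110
161 = 10100001
Binary: 10001100.11010000.11100110.10100001


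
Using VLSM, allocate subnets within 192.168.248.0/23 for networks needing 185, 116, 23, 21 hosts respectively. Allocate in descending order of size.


185 hosts -> /24 (254 usable): 192.168.248.0/24
116 hosts -> /25 (126 usable): 192.168.249.0/25
23 hosts -> /27 (30 usable): 192.168.249.128/27
21 hosts -> /27 (30 usable): 192.168.249.160/27
Allocation: 192.168.248.0/24 (185 hosts, 254 usable); 192.168.249.0/25 (116 hosts, 126 usable); 192.168.249.128/27 (23 hosts, 30 usable); 192.168.249.160/27 (21 hosts, 30 usable)


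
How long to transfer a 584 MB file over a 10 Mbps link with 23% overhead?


Effective throughput = 10 * (1 - 23/100) = 7.7 Mbps
File size in Mb = 584 * 8 = 4672 Mb
Time = 4672 / 7.7
Time = 606.7532 seconds


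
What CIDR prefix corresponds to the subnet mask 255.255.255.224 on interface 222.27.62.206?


Binary: 11111111.11111111.11111111.11100000
Count leading 1s
Prefix: /27


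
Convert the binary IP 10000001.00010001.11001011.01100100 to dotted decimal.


10000001 = 129
00010001 = 17
11001011 = 203
01100100 = 100
IP: 129.17.203.100


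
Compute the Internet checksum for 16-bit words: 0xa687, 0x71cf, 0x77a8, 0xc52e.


Sum all words (with carry folding):
+ 0xa687 = 0xa687
+ 0x71cf = 0x1857
+ 0x77a8 = 0x8fff
+ 0xc52e = 0x552e
One's complement: ~0x552e
Checksum = 0xaad1


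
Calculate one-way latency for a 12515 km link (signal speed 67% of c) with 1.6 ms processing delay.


Speed = 0.67 * 3e5 km/s = 201000 km/s
Propagation delay = 12515 / 201000 = 0.0623 s = 62.2637 ms
Processing delay = 1.6 ms
Total one-way latency = 63.8637 ms


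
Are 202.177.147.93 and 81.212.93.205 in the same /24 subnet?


Mask: 255.255.255.0
202.177.147.93 AND mask = 202.177.147.0
81.212.93.205 AND mask = 81.212.93.0
No, different subnets (202.177.147.0 vs 81.212.93.0)


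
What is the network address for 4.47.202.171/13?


IP:   00000100.00101111.11001010.10101011
Mask: 11111111.11111000.00000000.00000000
AND operation:
Net:  00000100.00101000.00000000.00000000
Network: 4.40.0.0/13


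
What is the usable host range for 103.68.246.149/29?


Network: 103.68.246.144
Broadcast: 103.68.246.151
First usable = network + 1
Last usable = broadcast - 1
Range: 103.68.246.145 to 103.68.246.150


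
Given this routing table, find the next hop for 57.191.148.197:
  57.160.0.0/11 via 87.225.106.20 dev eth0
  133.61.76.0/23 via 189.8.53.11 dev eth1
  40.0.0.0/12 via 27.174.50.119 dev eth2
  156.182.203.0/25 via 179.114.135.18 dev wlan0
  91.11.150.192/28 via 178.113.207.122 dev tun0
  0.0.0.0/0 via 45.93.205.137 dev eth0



Longest prefix match for 57.191.148.197:
  /11 57.160.0.0: MATCH
  /23 133.61.76.0: no
  /12 40.0.0.0: no
  /25 156.182.203.0: no
  /28 91.11.150.192: no
  /0 0.0.0.0: MATCH
Selected: next-hop 87.225.106.20 via eth0 (matched /11)


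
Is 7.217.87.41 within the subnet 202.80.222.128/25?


Subnet network: 202.80.222.128
Test IP AND mask: 7.217.87.0
No, 7.217.87.41 is not in 202.80.222.128/25


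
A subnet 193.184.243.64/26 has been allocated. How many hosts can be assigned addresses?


Host bits = 32 - 26 = 6
Total addresses = 2^6 = 64
Usable = total - 2 (network and broadcast)
Usable hosts: 62


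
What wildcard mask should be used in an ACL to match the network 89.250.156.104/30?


Subnet mask: 255.255.255.252
Wildcard = 255.255.255.255 - subnet mask
255 - 255 = 0
255 - 255 = 0
255 - 255 = 0
255 - 252 = 3
Wildcard: 0.0.0.3


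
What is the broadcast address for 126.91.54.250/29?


Network: 126.91.54.248/29
Host bits = 3
Set all host bits to 1:
Broadcast: 126.91.54.255


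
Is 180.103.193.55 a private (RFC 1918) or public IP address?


RFC 1918 private ranges:
  10.0.0.0/8 (10.0.0.0 - 10.255.255.255)
  172.16.0.0/12 (172.16.0.0 - 172.31.255.255)
  192.168.0.0/16 (192.168.0.0 - 192.168.255.255)
Public (not in any RFC 1918 range)


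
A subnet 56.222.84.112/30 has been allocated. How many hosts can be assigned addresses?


Host bits = 32 - 30 = 2
Total addresses = 2^2 = 4
Usable = total - 2 (network and broadcast)
Usable hosts: 2


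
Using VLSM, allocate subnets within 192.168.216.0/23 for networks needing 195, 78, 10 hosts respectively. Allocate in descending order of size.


195 hosts -> /24 (254 usable): 192.168.216.0/24
78 hosts -> /25 (126 usable): 192.168.217.0/25
10 hosts -> /28 (14 usable): 192.168.217.128/28
Allocation: 192.168.216.0/24 (195 hosts, 254 usable); 192.168.217.0/25 (78 hosts, 126 usable); 192.168.217.128/28 (10 hosts, 14 usable)


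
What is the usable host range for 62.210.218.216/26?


Network: 62.210.218.192
Broadcast: 62.210.218.255
First usable = network + 1
Last usable = broadcast - 1
Range: 62.210.218.193 to 62.210.218.254


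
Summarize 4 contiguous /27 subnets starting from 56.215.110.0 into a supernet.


Original prefix: /27
Number of subnets: 4 = 2^2
New prefix = 27 - 2 = 25
Supernet: 56.215.110.0/25


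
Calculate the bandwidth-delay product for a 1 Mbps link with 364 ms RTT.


BDP = bandwidth * RTT
= 1 Mbps * 364 ms
= 1 * 1e6 * 364 / 1000 bits
= 364000 bits
= 45500 bytes
= 44.4336 KB
BDP = 364000 bits (45500 bytes)


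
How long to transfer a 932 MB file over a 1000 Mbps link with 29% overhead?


Effective throughput = 1000 * (1 - 29/100) = 710 Mbps
File size in Mb = 932 * 8 = 7456 Mb
Time = 7456 / 710
Time = 10.5014 seconds


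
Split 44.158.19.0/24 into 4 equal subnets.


New prefix = 24 + 2 = 26
Each subnet has 64 addresses
  44.158.19.0/26
  44.158.19.64/26
  44.158.19.128/26
  44.158.19.192/26
Subnets: 44.158.19.0/26, 44.158.19.64/26, 44.158.19.128/26, 44.158.19.192/26


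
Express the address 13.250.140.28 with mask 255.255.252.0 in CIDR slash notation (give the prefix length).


Binary: 11111111.11111111.11111100.00000000
Count leading 1s
Prefix: /22


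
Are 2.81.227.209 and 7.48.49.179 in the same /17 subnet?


Mask: 255.255.128.0
2.81.227.209 AND mask = 2.81.128.0
7.48.49.179 AND mask = 7.48.0.0
No, different subnets (2.81.128.0 vs 7.48.0.0)


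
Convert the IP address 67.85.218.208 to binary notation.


67 = 01000011
85 = 01010101
218 = 11011010
208 = 11010000
Binary: 01000011.01010101.11011010.11010000


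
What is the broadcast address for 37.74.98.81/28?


Network: 37.74.98.80/28
Host bits = 4
Set all host bits to 1:
Broadcast: 37.74.98.95


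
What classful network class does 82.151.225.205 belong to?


First octet: 82
Binary: 01010010
0xxxxxxx -> Class A (1-126)
Class A, default mask 255.0.0.0 (/8)


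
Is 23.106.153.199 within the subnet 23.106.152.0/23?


Subnet network: 23.106.152.0
Test IP AND mask: 23.106.152.0
Yes, 23.106.153.199 is in 23.106.152.0/23


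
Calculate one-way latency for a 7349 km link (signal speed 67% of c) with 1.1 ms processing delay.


Speed = 0.67 * 3e5 km/s = 201000 km/s
Propagation delay = 7349 / 201000 = 0.0366 s = 36.5622 ms
Processing delay = 1.1 ms
Total one-way latency = 37.6622 ms


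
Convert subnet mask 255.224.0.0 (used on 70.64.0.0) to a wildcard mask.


Subnet mask: 255.224.0.0
Wildcard = 255.255.255.255 - subnet mask
255 - 255 = 0
255 - 224 = 31
255 - 0 = 255
255 - 0 = 255
Wildcard: 0.31.255.255


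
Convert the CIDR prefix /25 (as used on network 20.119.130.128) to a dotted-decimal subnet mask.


/25 means 25 network bits, 7 host bits
Binary: 11111111111111111111111110000000
Mask: 255.255.255.128


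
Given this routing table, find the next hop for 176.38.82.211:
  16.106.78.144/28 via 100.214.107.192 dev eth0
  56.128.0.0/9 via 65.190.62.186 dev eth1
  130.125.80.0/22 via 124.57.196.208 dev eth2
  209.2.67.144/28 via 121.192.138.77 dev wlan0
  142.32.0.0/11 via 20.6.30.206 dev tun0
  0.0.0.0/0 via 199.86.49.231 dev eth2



Longest prefix match for 176.38.82.211:
  /28 16.106.78.144: no
  /9 56.128.0.0: no
  /22 130.125.80.0: no
  /28 209.2.67.144: no
  /11 142.32.0.0: no
  /0 0.0.0.0: MATCH
Selected: next-hop 199.86.49.231 via eth2 (matched /0)


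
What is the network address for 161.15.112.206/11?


IP:   10100001.00001111.01110000.11001110
Mask: 11111111.11100000.00000000.00000000
AND operation:
Net:  10100001.00000000.00000000.00000000
Network: 161.0.0.0/11


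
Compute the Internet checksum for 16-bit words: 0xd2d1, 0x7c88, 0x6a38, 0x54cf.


Sum all words (with carry folding):
+ 0xd2d1 = 0xd2d1
+ 0x7c88 = 0x4f5a
+ 0x6a38 = 0xb992
+ 0x54cf = 0x0e62
One's complement: ~0x0e62
Checksum = 0xf19d
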